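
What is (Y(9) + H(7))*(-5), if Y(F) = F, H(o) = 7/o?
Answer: -50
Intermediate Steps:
(Y(9) + H(7))*(-5) = (9 + 7/7)*(-5) = (9 + 7*(⅐))*(-5) = (9 + 1)*(-5) = 10*(-5) = -50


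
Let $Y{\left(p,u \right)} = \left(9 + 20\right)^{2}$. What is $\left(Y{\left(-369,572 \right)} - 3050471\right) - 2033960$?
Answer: $-5083590$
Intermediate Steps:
$Y{\left(p,u \right)} = 841$ ($Y{\left(p,u \right)} = 29^{2} = 841$)
$\left(Y{\left(-369,572 \right)} - 3050471\right) - 2033960 = \left(841 - 3050471\right) - 2033960 = -3049630 - 2033960 = -5083590$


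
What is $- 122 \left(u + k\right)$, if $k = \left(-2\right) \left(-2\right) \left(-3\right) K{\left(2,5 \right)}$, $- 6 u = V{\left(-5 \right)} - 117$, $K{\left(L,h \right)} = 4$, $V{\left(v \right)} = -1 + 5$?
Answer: $\frac{10675}{3} \approx 3558.3$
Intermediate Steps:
$V{\left(v \right)} = 4$
$u = \frac{113}{6}$ ($u = - \frac{4 - 117}{6} = \left(- \frac{1}{6}\right) \left(-113\right) = \frac{113}{6} \approx 18.833$)
$k = -48$ ($k = \left(-2\right) \left(-2\right) \left(-3\right) 4 = 4 \left(-3\right) 4 = \left(-12\right) 4 = -48$)
$- 122 \left(u + k\right) = - 122 \left(\frac{113}{6} - 48\right) = \left(-122\right) \left(- \frac{175}{6}\right) = \frac{10675}{3}$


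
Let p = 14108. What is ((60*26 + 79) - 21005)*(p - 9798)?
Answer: -83467460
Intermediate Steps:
((60*26 + 79) - 21005)*(p - 9798) = ((60*26 + 79) - 21005)*(14108 - 9798) = ((1560 + 79) - 21005)*4310 = (1639 - 21005)*4310 = -19366*4310 = -83467460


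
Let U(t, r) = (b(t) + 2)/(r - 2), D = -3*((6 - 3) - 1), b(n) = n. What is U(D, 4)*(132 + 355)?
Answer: -974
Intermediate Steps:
D = -6 (D = -3*(3 - 1) = -3*2 = -6)
U(t, r) = (2 + t)/(-2 + r) (U(t, r) = (t + 2)/(r - 2) = (2 + t)/(-2 + r))
U(D, 4)*(132 + 355) = ((2 - 6)/(-2 + 4))*(132 + 355) = (-4/2)*487 = ((1/2)*(-4))*487 = -2*487 = -974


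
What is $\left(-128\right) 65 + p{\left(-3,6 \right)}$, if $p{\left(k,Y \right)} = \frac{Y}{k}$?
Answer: $-8322$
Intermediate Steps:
$\left(-128\right) 65 + p{\left(-3,6 \right)} = \left(-128\right) 65 + \frac{6}{-3} = -8320 + 6 \left(- \frac{1}{3}\right) = -8320 - 2 = -8322$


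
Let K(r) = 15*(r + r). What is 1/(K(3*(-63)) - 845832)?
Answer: -1/851502 ≈ -1.1744e-6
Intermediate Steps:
K(r) = 30*r (K(r) = 15*(2*r) = 30*r)
1/(K(3*(-63)) - 845832) = 1/(30*(3*(-63)) - 845832) = 1/(30*(-189) - 845832) = 1/(-5670 - 845832) = 1/(-851502) = -1/851502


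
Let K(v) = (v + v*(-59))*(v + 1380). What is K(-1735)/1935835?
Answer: -7144730/387167 ≈ -18.454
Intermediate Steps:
K(v) = -58*v*(1380 + v) (K(v) = (v - 59*v)*(1380 + v) = (-58*v)*(1380 + v) = -58*v*(1380 + v))
K(-1735)/1935835 = -58*(-1735)*(1380 - 1735)/1935835 = -58*(-1735)*(-355)*(1/1935835) = -35723650*1/1935835 = -7144730/387167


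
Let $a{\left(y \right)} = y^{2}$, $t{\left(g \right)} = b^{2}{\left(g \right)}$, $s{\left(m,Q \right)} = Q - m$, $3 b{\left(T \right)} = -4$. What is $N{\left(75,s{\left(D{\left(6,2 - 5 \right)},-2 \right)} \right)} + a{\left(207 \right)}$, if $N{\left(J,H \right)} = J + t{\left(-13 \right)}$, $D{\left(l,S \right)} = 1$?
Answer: $\frac{386332}{9} \approx 42926.0$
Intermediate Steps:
$b{\left(T \right)} = - \frac{4}{3}$ ($b{\left(T \right)} = \frac{1}{3} \left(-4\right) = - \frac{4}{3}$)
$t{\left(g \right)} = \frac{16}{9}$ ($t{\left(g \right)} = \left(- \frac{4}{3}\right)^{2} = \frac{16}{9}$)
$N{\left(J,H \right)} = \frac{16}{9} + J$ ($N{\left(J,H \right)} = J + \frac{16}{9} = \frac{16}{9} + J$)
$N{\left(75,s{\left(D{\left(6,2 - 5 \right)},-2 \right)} \right)} + a{\left(207 \right)} = \left(\frac{16}{9} + 75\right) + 207^{2} = \frac{691}{9} + 42849 = \frac{386332}{9}$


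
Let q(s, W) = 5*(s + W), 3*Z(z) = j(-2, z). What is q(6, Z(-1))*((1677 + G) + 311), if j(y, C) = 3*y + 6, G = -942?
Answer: 31380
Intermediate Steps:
j(y, C) = 6 + 3*y
Z(z) = 0 (Z(z) = (6 + 3*(-2))/3 = (6 - 6)/3 = (⅓)*0 = 0)
q(s, W) = 5*W + 5*s (q(s, W) = 5*(W + s) = 5*W + 5*s)
q(6, Z(-1))*((1677 + G) + 311) = (5*0 + 5*6)*((1677 - 942) + 311) = (0 + 30)*(735 + 311) = 30*1046 = 31380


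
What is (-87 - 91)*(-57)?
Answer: 10146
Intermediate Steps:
(-87 - 91)*(-57) = -178*(-57) = 10146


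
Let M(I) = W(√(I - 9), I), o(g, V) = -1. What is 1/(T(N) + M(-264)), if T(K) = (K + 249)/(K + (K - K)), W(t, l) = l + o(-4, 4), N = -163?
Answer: -163/43281 ≈ -0.0037661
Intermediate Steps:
W(t, l) = -1 + l (W(t, l) = l - 1 = -1 + l)
M(I) = -1 + I
T(K) = (249 + K)/K (T(K) = (249 + K)/(K + 0) = (249 + K)/K)
1/(T(N) + M(-264)) = 1/((249 - 163)/(-163) + (-1 - 264)) = 1/(-1/163*86 - 265) = 1/(-86/163 - 265) = 1/(-43281/163) = -163/43281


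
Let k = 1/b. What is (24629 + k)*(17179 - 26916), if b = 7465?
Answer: -1790200867182/7465 ≈ -2.3981e+8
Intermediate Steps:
k = 1/7465 ≈ 0.00013396
(24629 + k)*(17179 - 26916) = (24629 + 1/7465)*(17179 - 26916) = (183855486/7465)*(-9737) = -1790200867182/7465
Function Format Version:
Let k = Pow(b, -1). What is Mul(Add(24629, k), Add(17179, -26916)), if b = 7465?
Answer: Rational(-1790200867182, 7465) ≈ -2.3981e+8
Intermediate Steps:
k = Rational(1, 7465) (k = Pow(7465, -1) = Rational(1, 7465) ≈ 0.00013396)
Mul(Add(24629, k), Add(17179, -26916)) = Mul(Add(24629, Rational(1, 7465)), Add(17179, -26916)) = Mul(Rational(183855486, 7465), -9737) = Rational(-1790200867182, 7465)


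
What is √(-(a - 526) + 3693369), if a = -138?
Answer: √3694033 ≈ 1922.0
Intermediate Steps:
√(-(a - 526) + 3693369) = √(-(-138 - 526) + 3693369) = √(-1*(-664) + 3693369) = √(664 + 3693369) = √3694033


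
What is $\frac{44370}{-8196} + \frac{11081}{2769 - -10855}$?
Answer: $- \frac{42806417}{9305192} \approx -4.6003$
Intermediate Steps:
$\frac{44370}{-8196} + \frac{11081}{2769 - -10855} = 44370 \left(- \frac{1}{8196}\right) + \frac{11081}{2769 + 10855} = - \frac{7395}{1366} + \frac{11081}{13624} = - \frac{42806417}{9305192}$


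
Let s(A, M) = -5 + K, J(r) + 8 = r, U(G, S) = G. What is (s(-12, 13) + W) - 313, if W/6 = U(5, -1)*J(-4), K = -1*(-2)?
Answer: -676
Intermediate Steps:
J(r) = -8 + r
K = 2
s(A, M) = -3 (s(A, M) = -5 + 2 = -3)
W = -360 (W = 6*(5*(-8 - 4)) = 6*(5*(-12)) = 6*(-60) = -360)
(s(-12, 13) + W) - 313 = (-3 - 360) - 313 = -363 - 313 = -676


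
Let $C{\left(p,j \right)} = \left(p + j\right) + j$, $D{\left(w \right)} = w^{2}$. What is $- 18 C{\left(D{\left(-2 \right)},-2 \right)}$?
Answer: $0$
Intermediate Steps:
$C{\left(p,j \right)} = p + 2 j$ ($C{\left(p,j \right)} = \left(j + p\right) + j = p + 2 j$)
$- 18 C{\left(D{\left(-2 \right)},-2 \right)} = - 18 \left(\left(-2\right)^{2} + 2 \left(-2\right)\right) = - 18 \left(4 - 4\right) = \left(-18\right) 0 = 0$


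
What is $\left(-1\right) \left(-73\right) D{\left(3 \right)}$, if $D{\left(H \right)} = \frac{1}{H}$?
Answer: $\frac{73}{3} \approx 24.333$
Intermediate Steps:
$\left(-1\right) \left(-73\right) D{\left(3 \right)} = \frac{\left(-1\right) \left(-73\right)}{3} = 73 \cdot \frac{1}{3} = \frac{73}{3}$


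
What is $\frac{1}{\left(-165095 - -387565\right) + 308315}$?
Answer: $\frac{1}{530785} \approx 1.884 \cdot 10^{-6}$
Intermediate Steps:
$\frac{1}{\left(-165095 - -387565\right) + 308315} = \frac{1}{\left(-165095 + 387565\right) + 308315} = \frac{1}{222470 + 308315} = \frac{1}{530785}$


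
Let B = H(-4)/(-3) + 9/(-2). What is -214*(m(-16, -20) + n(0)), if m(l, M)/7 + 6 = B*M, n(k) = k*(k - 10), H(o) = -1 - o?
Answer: -155792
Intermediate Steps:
B = -11/2 (B = (-1 - 1*(-4))/(-3) + 9/(-2) = (-1 + 4)*(-⅓) + 9*(-½) = 3*(-⅓) - 9/2 = -1 - 9/2 = -11/2 ≈ -5.5000)
n(k) = k*(-10 + k)
m(l, M) = -42 - 77*M/2 (m(l, M) = -42 + 7*(-11*M/2) = -42 - 77*M/2)
-214*(m(-16, -20) + n(0)) = -214*((-42 - 77/2*(-20)) + 0*(-10 + 0)) = -214*((-42 + 770) + 0*(-10)) = -214*(728 + 0) = -214*728 = -155792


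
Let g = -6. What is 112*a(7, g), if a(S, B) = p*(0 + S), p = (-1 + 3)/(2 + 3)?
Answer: 1568/5 ≈ 313.60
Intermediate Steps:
p = ⅖ (p = 2/5 = 2*(⅕) = ⅖ ≈ 0.40000)
a(S, B) = 2*S/5 (a(S, B) = 2*(0 + S)/5 = 2*S/5)
112*a(7, g) = 112*((⅖)*7) = 112*(14/5) = 1568/5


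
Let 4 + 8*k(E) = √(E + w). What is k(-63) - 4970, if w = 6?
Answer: -9941/2 + I*√57/8 ≈ -4970.5 + 0.94373*I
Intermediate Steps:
k(E) = -½ + √(6 + E)/8 (k(E) = -½ + √(E + 6)/8 = -½ + √(6 + E)/8)
k(-63) - 4970 = (-½ + √(6 - 63)/8) - 4970 = (-½ + √(-57)/8) - 4970 = (-½ + (I*√57)/8) - 4970 = (-½ + I*√57/8) - 4970 = -9941/2 + I*√57/8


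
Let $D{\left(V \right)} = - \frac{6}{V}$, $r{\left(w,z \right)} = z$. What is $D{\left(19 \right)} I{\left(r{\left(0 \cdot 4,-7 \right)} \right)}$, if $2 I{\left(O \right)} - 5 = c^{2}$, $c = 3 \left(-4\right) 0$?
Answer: $- \frac{15}{19} \approx -0.78947$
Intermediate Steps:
$c = 0$ ($c = \left(-12\right) 0 = 0$)
$I{\left(O \right)} = \frac{5}{2}$ ($I{\left(O \right)} = \frac{5}{2} + \frac{0^{2}}{2} = \frac{5}{2} + \frac{1}{2} \cdot 0 = \frac{5}{2} + 0 = \frac{5}{2}$)
$D{\left(19 \right)} I{\left(r{\left(0 \cdot 4,-7 \right)} \right)} = - \frac{6}{19} \cdot \frac{5}{2} = \left(-6\right) \frac{1}{19} \cdot \frac{5}{2} = \left(- \frac{6}{19}\right) \frac{5}{2} = - \frac{15}{19}$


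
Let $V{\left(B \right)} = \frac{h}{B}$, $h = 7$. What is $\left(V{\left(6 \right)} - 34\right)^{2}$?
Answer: $\frac{38809}{36} \approx 1078.0$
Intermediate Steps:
$V{\left(B \right)} = \frac{7}{B}$
$\left(V{\left(6 \right)} - 34\right)^{2} = \left(\frac{7}{6} - 34\right)^{2} = \left(- \frac{197}{6}\right)^{2} = \frac{38809}{36}$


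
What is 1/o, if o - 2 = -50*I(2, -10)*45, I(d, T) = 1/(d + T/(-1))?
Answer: -2/371 ≈ -0.0053908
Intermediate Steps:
I(d, T) = 1/(d - T) (I(d, T) = 1/(d + T*(-1)) = 1/(d - T))
o = -371/2 (o = 2 - 50/(2 - 1*(-10))*45 = 2 - 50/(2 + 10)*45 = 2 - 50/12*45 = 2 - 50*1/12*45 = 2 - 25/6*45 = 2 - 375/2 = -371/2 ≈ -185.50)
1/o = 1/(-371/2) = -2/371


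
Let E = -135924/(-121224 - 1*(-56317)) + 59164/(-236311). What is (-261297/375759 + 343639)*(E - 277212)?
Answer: -1297941754649467408348384/13625250594741 ≈ -9.5260e+10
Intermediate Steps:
E = 601705928/326345491 (E = -135924/(-121224 + 56317) + 59164*(-1/236311) = -135924/(-64907) - 59164/236311 = -135924*(-1/64907) - 59164/236311 = 2892/1381 - 59164/236311 = 601705928/326345491 ≈ 1.8438)
(-261297/375759 + 343639)*(E - 277212) = (-261297/375759 + 343639)*(601705928/326345491 - 277212) = (-261297*1/375759 + 343639)*(-90466284545164/326345491) = (-29033/41751 + 343639)*(-90466284545164/326345491) = (14347242856/41751)*(-90466284545164/326345491) = -1297941754649467408348384/13625250594741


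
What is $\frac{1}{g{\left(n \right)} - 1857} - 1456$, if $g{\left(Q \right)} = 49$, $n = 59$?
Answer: $- \frac{2632449}{1808} \approx -1456.0$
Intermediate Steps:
$\frac{1}{g{\left(n \right)} - 1857} - 1456 = \frac{1}{49 - 1857} - 1456 = \frac{1}{-1808} - 1456 = - \frac{1}{1808} - 1456 = - \frac{2632449}{1808}$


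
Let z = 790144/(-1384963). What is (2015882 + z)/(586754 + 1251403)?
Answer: 2791921192222/2545779433191 ≈ 1.0967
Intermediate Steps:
z = -790144/1384963 (z = 790144*(-1/1384963) = -790144/1384963 ≈ -0.57052)
(2015882 + z)/(586754 + 1251403) = (2015882 - 790144/1384963)/(586754 + 1251403) = (2791921192222/1384963)/1838157 = (2791921192222/1384963)*(1/1838157) = 2791921192222/2545779433191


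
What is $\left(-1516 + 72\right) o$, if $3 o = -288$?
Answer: $138624$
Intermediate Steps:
$o = -96$ ($o = \frac{1}{3} \left(-288\right) = -96$)
$\left(-1516 + 72\right) o = \left(-1516 + 72\right) \left(-96\right) = \left(-1444\right) \left(-96\right) = 138624$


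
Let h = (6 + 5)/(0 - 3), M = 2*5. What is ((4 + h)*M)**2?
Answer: 100/9 ≈ 11.111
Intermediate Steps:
M = 10
h = -11/3 (h = 11/(-3) = 11*(-1/3) = -11/3 ≈ -3.6667)
((4 + h)*M)**2 = ((4 - 11/3)*10)**2 = ((1/3)*10)**2 = (10/3)**2 = 100/9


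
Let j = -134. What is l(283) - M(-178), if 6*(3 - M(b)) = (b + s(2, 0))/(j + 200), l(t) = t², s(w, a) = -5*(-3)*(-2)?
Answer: 7928462/99 ≈ 80086.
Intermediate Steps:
s(w, a) = -30 (s(w, a) = 15*(-2) = -30)
M(b) = 203/66 - b/396 (M(b) = 3 - (b - 30)/(6*(-134 + 200)) = 3 - (-30 + b)/(6*66) = 3 - (-5/11 + b/66)/6 = 3 + (5/66 - b/396) = 203/66 - b/396)
l(283) - M(-178) = 283² - (203/66 - 1/396*(-178)) = 80089 - (203/66 + 89/198) = 80089 - 1*349/99 = 80089 - 349/99 = 7928462/99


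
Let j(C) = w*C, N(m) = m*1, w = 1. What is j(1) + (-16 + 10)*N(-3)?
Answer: 19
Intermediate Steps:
N(m) = m
j(C) = C (j(C) = 1*C = C)
j(1) + (-16 + 10)*N(-3) = 1 + (-16 + 10)*(-3) = 1 - 6*(-3) = 1 + 18 = 19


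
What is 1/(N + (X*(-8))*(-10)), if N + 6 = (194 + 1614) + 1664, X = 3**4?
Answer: 1/9946 ≈ 0.00010054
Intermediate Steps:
X = 81
N = 3466 (N = -6 + ((194 + 1614) + 1664) = -6 + (1808 + 1664) = -6 + 3472 = 3466)
1/(N + (X*(-8))*(-10)) = 1/(3466 + (81*(-8))*(-10)) = 1/(3466 - 648*(-10)) = 1/(3466 + 6480) = 1/9946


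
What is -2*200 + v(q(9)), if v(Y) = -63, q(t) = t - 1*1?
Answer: -463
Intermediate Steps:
q(t) = -1 + t (q(t) = t - 1 = -1 + t)
-2*200 + v(q(9)) = -2*200 - 63 = -400 - 63 = -463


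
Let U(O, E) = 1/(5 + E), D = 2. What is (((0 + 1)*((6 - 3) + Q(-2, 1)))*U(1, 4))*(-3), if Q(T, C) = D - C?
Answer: -4/3 ≈ -1.3333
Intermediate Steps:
Q(T, C) = 2 - C
(((0 + 1)*((6 - 3) + Q(-2, 1)))*U(1, 4))*(-3) = (((0 + 1)*((6 - 3) + (2 - 1*1)))/(5 + 4))*(-3) = ((1*(3 + (2 - 1)))/9)*(-3) = ((1*(3 + 1))*(⅑))*(-3) = ((1*4)*(⅑))*(-3) = (4*(⅑))*(-3) = (4/9)*(-3) = -4/3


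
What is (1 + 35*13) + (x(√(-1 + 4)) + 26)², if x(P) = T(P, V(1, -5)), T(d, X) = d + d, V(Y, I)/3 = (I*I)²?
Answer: 1144 + 104*√3 ≈ 1324.1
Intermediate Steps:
V(Y, I) = 3*I⁴ (V(Y, I) = 3*(I*I)² = 3*(I²)² = 3*I⁴)
T(d, X) = 2*d
x(P) = 2*P
(1 + 35*13) + (x(√(-1 + 4)) + 26)² = (1 + 35*13) + (2*√(-1 + 4) + 26)² = (1 + 455) + (2*√3 + 26)² = 456 + (26 + 2*√3)²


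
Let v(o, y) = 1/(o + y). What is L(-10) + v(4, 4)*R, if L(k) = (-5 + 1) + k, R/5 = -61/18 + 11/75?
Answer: -11539/720 ≈ -16.026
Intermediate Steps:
R = -1459/90 (R = 5*(-61/18 + 11/75) = 5*(-1459/450) = -1459/90 ≈ -16.211)
L(k) = -4 + k
L(-10) + v(4, 4)*R = (-4 - 10) - 1459/90/(4 + 4) = -14 - 1459/90/8 = -14 + (⅛)*(-1459/90) = -14 - 1459/720 = -11539/720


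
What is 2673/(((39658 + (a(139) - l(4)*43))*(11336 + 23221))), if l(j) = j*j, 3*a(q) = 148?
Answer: 2673/1348391102 ≈ 1.9824e-6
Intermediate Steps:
a(q) = 148/3 (a(q) = (1/3)*148 = 148/3)
l(j) = j**2
2673/(((39658 + (a(139) - l(4)*43))*(11336 + 23221))) = 2673/(((39658 + (148/3 - 4**2*43))*(11336 + 23221))) = 2673/(((39658 + (148/3 - 16*43))*34557)) = 2673/(((39658 + (148/3 - 1*688))*34557)) = 2673/(((39658 + (148/3 - 688))*34557)) = 2673/(((39658 - 1916/3)*34557)) = 2673/(((117058/3)*34557)) = 2673/1348391102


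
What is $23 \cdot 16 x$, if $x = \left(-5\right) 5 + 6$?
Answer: $-6992$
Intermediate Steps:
$x = -19$ ($x = -25 + 6 = -19$)
$23 \cdot 16 x = 23 \cdot 16 \left(-19\right) = 368 \left(-19\right) = -6992$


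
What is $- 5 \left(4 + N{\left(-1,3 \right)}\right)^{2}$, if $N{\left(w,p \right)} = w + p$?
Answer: $-180$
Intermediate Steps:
$N{\left(w,p \right)} = p + w$
$- 5 \left(4 + N{\left(-1,3 \right)}\right)^{2} = - 5 \left(4 + \left(3 - 1\right)\right)^{2} = - 5 \left(4 + 2\right)^{2} = - 5 \cdot 6^{2} = \left(-5\right) 36 = -180$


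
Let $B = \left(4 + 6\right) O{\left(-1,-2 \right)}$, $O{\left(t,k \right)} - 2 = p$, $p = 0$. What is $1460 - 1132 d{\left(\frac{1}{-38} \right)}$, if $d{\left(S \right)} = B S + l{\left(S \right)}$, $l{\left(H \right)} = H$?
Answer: $\frac{39626}{19} \approx 2085.6$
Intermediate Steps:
$O{\left(t,k \right)} = 2$ ($O{\left(t,k \right)} = 2 + 0 = 2$)
$B = 20$ ($B = \left(4 + 6\right) 2 = 10 \cdot 2 = 20$)
$d{\left(S \right)} = 21 S$ ($d{\left(S \right)} = 20 S + S = 21 S$)
$1460 - 1132 d{\left(\frac{1}{-38} \right)} = 1460 - 1132 \frac{21}{-38} = 1460 - 1132 \cdot 21 \left(- \frac{1}{38}\right) = 1460 - - \frac{11886}{19} = 1460 + \frac{11886}{19} = \frac{39626}{19}$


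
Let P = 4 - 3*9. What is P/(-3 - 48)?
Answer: 23/51 ≈ 0.45098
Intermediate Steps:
P = -23 (P = 4 - 27 = -23)
P/(-3 - 48) = -23/(-3 - 48) = -23/(-51) = -1/51*(-23) = 23/51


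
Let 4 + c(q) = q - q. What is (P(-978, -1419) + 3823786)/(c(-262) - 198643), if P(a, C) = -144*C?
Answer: -4028122/198647 ≈ -20.278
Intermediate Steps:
c(q) = -4 (c(q) = -4 + (q - q) = -4 + 0 = -4)
(P(-978, -1419) + 3823786)/(c(-262) - 198643) = (-144*(-1419) + 3823786)/(-4 - 198643) = (204336 + 3823786)/(-198647) = 4028122*(-1/198647) = -4028122/198647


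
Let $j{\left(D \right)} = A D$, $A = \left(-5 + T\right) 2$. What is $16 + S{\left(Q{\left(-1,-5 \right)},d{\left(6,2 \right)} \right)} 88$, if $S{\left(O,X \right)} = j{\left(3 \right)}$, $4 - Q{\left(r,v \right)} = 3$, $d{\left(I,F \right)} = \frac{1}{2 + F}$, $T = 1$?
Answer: $-2096$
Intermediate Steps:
$A = -8$ ($A = \left(-5 + 1\right) 2 = \left(-4\right) 2 = -8$)
$Q{\left(r,v \right)} = 1$ ($Q{\left(r,v \right)} = 4 - 3 = 1$)
$j{\left(D \right)} = - 8 D$
$S{\left(O,X \right)} = -24$ ($S{\left(O,X \right)} = \left(-8\right) 3 = -24$)
$16 + S{\left(Q{\left(-1,-5 \right)},d{\left(6,2 \right)} \right)} 88 = 16 - 2112 = -2096$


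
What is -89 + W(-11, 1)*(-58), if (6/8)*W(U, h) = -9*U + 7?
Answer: -24859/3 ≈ -8286.3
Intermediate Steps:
W(U, h) = 28/3 - 12*U (W(U, h) = 4*(-9*U + 7)/3 = 4*(7 - 9*U)/3 = 28/3 - 12*U)
-89 + W(-11, 1)*(-58) = -89 + (28/3 - 12*(-11))*(-58) = -89 + (28/3 + 132)*(-58) = -89 + (424/3)*(-58) = -89 - 24592/3 = -24859/3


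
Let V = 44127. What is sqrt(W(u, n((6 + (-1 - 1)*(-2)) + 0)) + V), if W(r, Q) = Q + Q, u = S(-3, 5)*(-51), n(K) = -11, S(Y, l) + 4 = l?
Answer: sqrt(44105) ≈ 210.01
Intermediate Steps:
S(Y, l) = -4 + l
u = -51 (u = (-4 + 5)*(-51) = 1*(-51) = -51)
W(r, Q) = 2*Q
sqrt(W(u, n((6 + (-1 - 1)*(-2)) + 0)) + V) = sqrt(2*(-11) + 44127) = sqrt(-22 + 44127) = sqrt(44105)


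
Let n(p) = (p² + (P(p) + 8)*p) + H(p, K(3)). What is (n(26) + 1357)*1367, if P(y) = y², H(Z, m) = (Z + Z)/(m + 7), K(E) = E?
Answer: 135484737/5 ≈ 2.7097e+7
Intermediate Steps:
H(Z, m) = 2*Z/(7 + m) (H(Z, m) = (2*Z)/(7 + m) = 2*Z/(7 + m))
n(p) = p² + p/5 + p*(8 + p²) (n(p) = (p² + (p² + 8)*p) + 2*p/(7 + 3) = (p² + (8 + p²)*p) + 2*p/10 = (p² + p*(8 + p²)) + 2*p*(⅒) = (p² + p*(8 + p²)) + p/5 = p² + p/5 + p*(8 + p²))
(n(26) + 1357)*1367 = (26*(41/5 + 26 + 26²) + 1357)*1367 = (26*(41/5 + 26 + 676) + 1357)*1367 = (26*(3551/5) + 1357)*1367 = (92326/5 + 1357)*1367 = (99111/5)*1367 = 135484737/5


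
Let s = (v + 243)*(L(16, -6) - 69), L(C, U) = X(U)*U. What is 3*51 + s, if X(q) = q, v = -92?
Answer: -4830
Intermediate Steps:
L(C, U) = U² (L(C, U) = U*U = U²)
s = -4983 (s = (-92 + 243)*((-6)² - 69) = 151*(36 - 69) = 151*(-33) = -4983)
3*51 + s = 3*51 - 4983 = 153 - 4983 = -4830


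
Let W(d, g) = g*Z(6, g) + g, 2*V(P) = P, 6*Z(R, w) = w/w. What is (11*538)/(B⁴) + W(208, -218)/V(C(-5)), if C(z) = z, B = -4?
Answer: 239713/1920 ≈ 124.85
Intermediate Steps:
Z(R, w) = ⅙ (Z(R, w) = (w/w)/6 = (⅙)*1 = ⅙)
V(P) = P/2
W(d, g) = 7*g/6 (W(d, g) = g*(⅙) + g = g/6 + g = 7*g/6)
(11*538)/(B⁴) + W(208, -218)/V(C(-5)) = (11*538)/((-4)⁴) + ((7/6)*(-218))/(((½)*(-5))) = 5918/256 - 763/(3*(-5/2)) = 5918*(1/256) - 763/3*(-⅖) = 2959/128 + 1526/15 = 239713/1920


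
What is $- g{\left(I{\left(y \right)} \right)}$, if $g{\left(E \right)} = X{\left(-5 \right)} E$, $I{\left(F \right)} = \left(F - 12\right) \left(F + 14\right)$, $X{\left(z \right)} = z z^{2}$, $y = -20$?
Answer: $24000$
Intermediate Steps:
$X{\left(z \right)} = z^{3}$
$I{\left(F \right)} = \left(-12 + F\right) \left(14 + F\right)$
$g{\left(E \right)} = - 125 E$ ($g{\left(E \right)} = \left(-5\right)^{3} E = - 125 E$)
$- g{\left(I{\left(y \right)} \right)} = - \left(-125\right) \left(-168 + \left(-20\right)^{2} + 2 \left(-20\right)\right) = - \left(-125\right) \left(-168 + 400 - 40\right) = - \left(-125\right) 192 = \left(-1\right) \left(-24000\right) = 24000$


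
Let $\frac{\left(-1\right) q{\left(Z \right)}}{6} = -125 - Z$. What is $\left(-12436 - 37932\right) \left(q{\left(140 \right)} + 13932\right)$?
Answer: $-781812096$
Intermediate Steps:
$q{\left(Z \right)} = 750 + 6 Z$ ($q{\left(Z \right)} = - 6 \left(-125 - Z\right) = 750 + 6 Z$)
$\left(-12436 - 37932\right) \left(q{\left(140 \right)} + 13932\right) = \left(-12436 - 37932\right) \left(\left(750 + 6 \cdot 140\right) + 13932\right) = \left(-12436 - 37932\right) \left(\left(750 + 840\right) + 13932\right) = - 50368 \left(1590 + 13932\right) = \left(-50368\right) 15522 = -781812096$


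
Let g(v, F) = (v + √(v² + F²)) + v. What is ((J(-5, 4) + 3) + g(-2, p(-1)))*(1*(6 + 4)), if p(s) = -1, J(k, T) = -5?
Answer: -60 + 10*√5 ≈ -37.639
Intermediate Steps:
g(v, F) = √(F² + v²) + 2*v (g(v, F) = (v + √(F² + v²)) + v = √(F² + v²) + 2*v)
((J(-5, 4) + 3) + g(-2, p(-1)))*(1*(6 + 4)) = ((-5 + 3) + (√((-1)² + (-2)²) + 2*(-2)))*(1*(6 + 4)) = (-2 + (√(1 + 4) - 4))*(1*10) = (-2 + (√5 - 4))*10 = (-2 + (-4 + √5))*10 = (-6 + √5)*10 = -60 + 10*√5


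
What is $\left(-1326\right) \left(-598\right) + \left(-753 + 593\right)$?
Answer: $792788$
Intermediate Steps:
$\left(-1326\right) \left(-598\right) + \left(-753 + 593\right) = 792948 - 160 = 792788$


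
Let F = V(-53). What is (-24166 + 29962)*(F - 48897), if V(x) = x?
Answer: -283714200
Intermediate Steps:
F = -53
(-24166 + 29962)*(F - 48897) = (-24166 + 29962)*(-53 - 48897) = 5796*(-48950) = -283714200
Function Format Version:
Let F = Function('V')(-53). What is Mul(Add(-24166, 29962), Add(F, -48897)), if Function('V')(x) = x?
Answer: -283714200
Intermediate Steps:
F = -53
Mul(Add(-24166, 29962), Add(F, -48897)) = Mul(Add(-24166, 29962), Add(-53, -48897)) = Mul(5796, -48950) = -283714200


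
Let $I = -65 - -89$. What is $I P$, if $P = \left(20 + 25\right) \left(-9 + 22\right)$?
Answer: $14040$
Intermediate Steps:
$I = 24$ ($I = -65 + 89 = 24$)
$P = 585$ ($P = 45 \cdot 13 = 585$)
$I P = 24 \cdot 585 = 14040$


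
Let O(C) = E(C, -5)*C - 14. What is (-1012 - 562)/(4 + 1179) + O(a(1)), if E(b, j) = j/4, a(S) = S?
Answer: -78459/4732 ≈ -16.581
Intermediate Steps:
E(b, j) = j/4 (E(b, j) = j*(¼) = j/4)
O(C) = -14 - 5*C/4 (O(C) = ((¼)*(-5))*C - 14 = -5*C/4 - 14 = -14 - 5*C/4)
(-1012 - 562)/(4 + 1179) + O(a(1)) = (-1012 - 562)/(4 + 1179) + (-14 - 5/4*1) = -1574/1183 + (-14 - 5/4) = -1574*1/1183 - 61/4 = -1574/1183 - 61/4 = -78459/4732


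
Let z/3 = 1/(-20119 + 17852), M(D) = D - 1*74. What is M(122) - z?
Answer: 108819/2267 ≈ 48.001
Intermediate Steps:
M(D) = -74 + D (M(D) = D - 74 = -74 + D)
z = -3/2267 (z = 3/(-20119 + 17852) = 3/(-2267) = 3*(-1/2267) = -3/2267 ≈ -0.0013233)
M(122) - z = (-74 + 122) - 1*(-3/2267) = 48 + 3/2267 = 108819/2267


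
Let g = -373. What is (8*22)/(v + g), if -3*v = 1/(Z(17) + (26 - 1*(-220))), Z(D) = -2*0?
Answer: -11808/25025 ≈ -0.47185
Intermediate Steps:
Z(D) = 0
v = -1/738 (v = -1/(3*(0 + (26 - 1*(-220)))) = -1/(3*(0 + (26 + 220))) = -1/(3*(0 + 246)) = -⅓/246 = -⅓*1/246 = -1/738 ≈ -0.0013550)
(8*22)/(v + g) = (8*22)/(-1/738 - 373) = 176/(-275275/738) = -738/275275*176 = -11808/25025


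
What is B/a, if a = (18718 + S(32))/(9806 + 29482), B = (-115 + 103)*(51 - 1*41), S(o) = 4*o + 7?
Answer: -4714560/18853 ≈ -250.07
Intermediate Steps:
S(o) = 7 + 4*o
B = -120 (B = -12*(51 - 41) = -12*10 = -120)
a = 18853/39288 (a = (18718 + (7 + 4*32))/(9806 + 29482) = (18718 + (7 + 128))/39288 = (18718 + 135)*(1/39288) = 18853*(1/39288) = 18853/39288 ≈ 0.47987)
B/a = -120/18853/39288 = -120*39288/18853 = -4714560/18853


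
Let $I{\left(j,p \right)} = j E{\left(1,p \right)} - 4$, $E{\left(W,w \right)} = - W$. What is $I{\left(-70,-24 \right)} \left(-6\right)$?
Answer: $-396$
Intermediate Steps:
$I{\left(j,p \right)} = -4 - j$ ($I{\left(j,p \right)} = j \left(\left(-1\right) 1\right) - 4 = j \left(-1\right) - 4 = - j - 4 = -4 - j$)
$I{\left(-70,-24 \right)} \left(-6\right) = \left(-4 - -70\right) \left(-6\right) = \left(-4 + 70\right) \left(-6\right) = 66 \left(-6\right) = -396$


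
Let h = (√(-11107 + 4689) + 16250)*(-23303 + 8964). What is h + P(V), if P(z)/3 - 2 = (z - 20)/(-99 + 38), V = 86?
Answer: -14213533582/61 - 14339*I*√6418 ≈ -2.3301e+8 - 1.1487e+6*I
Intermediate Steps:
P(z) = 426/61 - 3*z/61 (P(z) = 6 + 3*((z - 20)/(-99 + 38)) = 6 + 3*((-20 + z)/(-61)) = 6 + 3*((-20 + z)*(-1/61)) = 6 + 3*(20/61 - z/61) = 6 + (60/61 - 3*z/61) = 426/61 - 3*z/61)
h = -233008750 - 14339*I*√6418 (h = (√(-6418) + 16250)*(-14339) = (I*√6418 + 16250)*(-14339) = (16250 + I*√6418)*(-14339) = -233008750 - 14339*I*√6418 ≈ -2.3301e+8 - 1.1487e+6*I)
h + P(V) = (-233008750 - 14339*I*√6418) + (426/61 - 3/61*86) = (-233008750 - 14339*I*√6418) + (426/61 - 258/61) = (-233008750 - 14339*I*√6418) + 168/61 = -14213533582/61 - 14339*I*√6418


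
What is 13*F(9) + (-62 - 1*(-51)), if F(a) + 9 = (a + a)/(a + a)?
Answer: -115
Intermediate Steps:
F(a) = -8 (F(a) = -9 + (a + a)/(a + a) = -9 + (2*a)/((2*a)) = -9 + (2*a)*(1/(2*a)) = -9 + 1 = -8)
13*F(9) + (-62 - 1*(-51)) = 13*(-8) + (-62 - 1*(-51)) = -104 + (-62 + 51) = -104 - 11 = -115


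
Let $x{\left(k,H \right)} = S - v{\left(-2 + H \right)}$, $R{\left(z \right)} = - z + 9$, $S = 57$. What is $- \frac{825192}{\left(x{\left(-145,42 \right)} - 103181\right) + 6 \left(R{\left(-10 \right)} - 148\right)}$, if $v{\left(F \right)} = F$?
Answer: $\frac{137532}{17323} \approx 7.9393$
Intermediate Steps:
$R{\left(z \right)} = 9 - z$
$x{\left(k,H \right)} = 59 - H$ ($x{\left(k,H \right)} = 57 - \left(-2 + H\right) = 59 - H$)
$- \frac{825192}{\left(x{\left(-145,42 \right)} - 103181\right) + 6 \left(R{\left(-10 \right)} - 148\right)} = - \frac{825192}{\left(\left(59 - 42\right) - 103181\right) + 6 \left(\left(9 - -10\right) - 148\right)} = - \frac{825192}{\left(\left(59 - 42\right) - 103181\right) + 6 \left(\left(9 + 10\right) - 148\right)} = - \frac{825192}{\left(17 - 103181\right) + 6 \left(19 - 148\right)} = - \frac{825192}{-103164 + 6 \left(-129\right)} = - \frac{825192}{-103164 - 774} = - \frac{825192}{-103938} = \left(-825192\right) \left(- \frac{1}{103938}\right) = \frac{137532}{17323}$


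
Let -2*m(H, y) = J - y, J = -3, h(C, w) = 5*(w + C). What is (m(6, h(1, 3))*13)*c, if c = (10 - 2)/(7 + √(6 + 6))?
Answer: 8372/37 - 2392*√3/37 ≈ 114.30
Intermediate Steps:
h(C, w) = 5*C + 5*w (h(C, w) = 5*(C + w) = 5*C + 5*w)
m(H, y) = 3/2 + y/2 (m(H, y) = -(-3 - y)/2 = 3/2 + y/2)
c = 8/(7 + 2*√3) (c = 8/(7 + √12) = 8/(7 + 2*√3) ≈ 0.76452)
(m(6, h(1, 3))*13)*c = ((3/2 + (5*1 + 5*3)/2)*13)*(56/37 - 16*√3/37) = ((3/2 + (5 + 15)/2)*13)*(56/37 - 16*√3/37) = ((3/2 + (½)*20)*13)*(56/37 - 16*√3/37) = ((3/2 + 10)*13)*(56/37 - 16*√3/37) = ((23/2)*13)*(56/37 - 16*√3/37) = 299*(56/37 - 16*√3/37)/2 = 8372/37 - 2392*√3/37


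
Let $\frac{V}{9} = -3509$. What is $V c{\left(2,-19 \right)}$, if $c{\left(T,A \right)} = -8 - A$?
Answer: $-347391$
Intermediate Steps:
$V = -31581$ ($V = 9 \left(-3509\right) = -31581$)
$V c{\left(2,-19 \right)} = - 31581 \left(-8 - -19\right) = - 31581 \left(-8 + 19\right) = \left(-31581\right) 11 = -347391$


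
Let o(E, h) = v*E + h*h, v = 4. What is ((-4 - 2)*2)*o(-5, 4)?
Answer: 48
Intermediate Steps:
o(E, h) = h² + 4*E (o(E, h) = 4*E + h*h = 4*E + h² = h² + 4*E)
((-4 - 2)*2)*o(-5, 4) = ((-4 - 2)*2)*(4² + 4*(-5)) = (-6*2)*(16 - 20) = -12*(-4) = 48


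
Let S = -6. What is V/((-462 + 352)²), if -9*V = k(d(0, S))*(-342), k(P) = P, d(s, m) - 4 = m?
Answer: -19/3025 ≈ -0.0062810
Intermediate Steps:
d(s, m) = 4 + m
V = -76 (V = -(4 - 6)*(-342)/9 = -(-2)*(-342)/9 = -⅑*684 = -76)
V/((-462 + 352)²) = -76/(-462 + 352)² = -76/((-110)²) = -76/12100 = -76*1/12100 = -19/3025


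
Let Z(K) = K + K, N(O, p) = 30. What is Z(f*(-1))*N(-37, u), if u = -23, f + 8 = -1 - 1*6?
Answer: 900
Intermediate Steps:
f = -15 (f = -8 + (-1 - 1*6) = -8 + (-1 - 6) = -8 - 7 = -15)
Z(K) = 2*K
Z(f*(-1))*N(-37, u) = (2*(-15*(-1)))*30 = (2*15)*30 = 30*30 = 900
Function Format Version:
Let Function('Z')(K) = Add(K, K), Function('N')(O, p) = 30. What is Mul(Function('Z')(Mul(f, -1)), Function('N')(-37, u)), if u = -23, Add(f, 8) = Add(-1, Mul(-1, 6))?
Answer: 900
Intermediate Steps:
f = -15 (f = Add(-8, Add(-1, Mul(-1, 6))) = Add(-8, Add(-1, -6)) = Add(-8, -7) = -15)
Function('Z')(K) = Mul(2, K)
Mul(Function('Z')(Mul(f, -1)), Function('N')(-37, u)) = Mul(Mul(2, Mul(-15, -1)), 30) = Mul(Mul(2, 15), 30) = Mul(30, 30) = 900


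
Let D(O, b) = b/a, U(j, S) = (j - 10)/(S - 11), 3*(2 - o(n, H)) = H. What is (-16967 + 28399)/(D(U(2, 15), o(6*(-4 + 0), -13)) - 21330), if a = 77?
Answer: -2640792/4927211 ≈ -0.53596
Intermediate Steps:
o(n, H) = 2 - H/3
U(j, S) = (-10 + j)/(-11 + S)
D(O, b) = b/77
(-16967 + 28399)/(D(U(2, 15), o(6*(-4 + 0), -13)) - 21330) = (-16967 + 28399)/((2 - 1/3*(-13))/77 - 21330) = 11432/((2 + 13/3)/77 - 21330) = 11432/((1/77)*(19/3) - 21330) = 11432/(19/231 - 21330) = 11432/(-4927211/231) = 11432*(-231/4927211) = -2640792/4927211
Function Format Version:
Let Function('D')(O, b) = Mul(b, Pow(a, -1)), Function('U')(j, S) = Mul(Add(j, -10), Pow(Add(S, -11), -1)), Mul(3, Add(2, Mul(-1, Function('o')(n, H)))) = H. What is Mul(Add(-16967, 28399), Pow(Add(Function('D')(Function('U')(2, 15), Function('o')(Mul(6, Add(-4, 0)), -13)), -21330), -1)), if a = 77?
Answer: Rational(-2640792, 4927211) ≈ -0.53596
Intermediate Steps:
Function('o')(n, H) = Add(2, Mul(Rational(-1, 3), H))
Function('U')(j, S) = Mul(Pow(Add(-11, S), -1), Add(-10, j)) (Function('U')(j, S) = Mul(Add(-10, j), Pow(Add(-11, S), -1)) = Mul(Pow(Add(-11, S), -1), Add(-10, j)))
Function('D')(O, b) = Mul(Rational(1, 77), b) (Function('D')(O, b) = Mul(b, Pow(77, -1)) = Mul(b, Rational(1, 77)) = Mul(Rational(1, 77), b))
Mul(Add(-16967, 28399), Pow(Add(Function('D')(Function('U')(2, 15), Function('o')(Mul(6, Add(-4, 0)), -13)), -21330), -1)) = Mul(Add(-16967, 28399), Pow(Add(Mul(Rational(1, 77), Add(2, Mul(Rational(-1, 3), -13))), -21330), -1)) = Mul(11432, Pow(Add(Mul(Rational(1, 77), Add(2, Rational(13, 3))), -21330), -1)) = Mul(11432, Pow(Add(Mul(Rational(1, 77), Rational(19, 3)), -21330), -1)) = Mul(11432, Pow(Add(Rational(19, 231), -21330), -1)) = Mul(11432, Pow(Rational(-4927211, 231), -1)) = Mul(11432, Rational(-231, 4927211)) = Rational(-2640792, 4927211)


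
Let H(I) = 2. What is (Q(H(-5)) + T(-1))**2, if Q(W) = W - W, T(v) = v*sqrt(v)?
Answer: -1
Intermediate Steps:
T(v) = v**(3/2)
Q(W) = 0
(Q(H(-5)) + T(-1))**2 = (0 + (-1)**(3/2))**2 = (0 - I)**2 = (-I)**2 = -1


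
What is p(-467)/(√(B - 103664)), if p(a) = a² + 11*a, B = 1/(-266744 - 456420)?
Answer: -425904*I*√13553191285121527/74966072897 ≈ -661.41*I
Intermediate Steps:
B = -1/723164 (B = 1/(-723164) = -1/723164 ≈ -1.3828e-6)
p(-467)/(√(B - 103664)) = (-467*(11 - 467))/(√(-1/723164 - 103664)) = (-467*(-456))/(√(-74966072897/723164)) = 212952/((I*√13553191285121527/361582)) = 212952*(-2*I*√13553191285121527/74966072897) = -425904*I*√13553191285121527/74966072897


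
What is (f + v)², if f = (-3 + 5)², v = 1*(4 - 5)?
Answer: 9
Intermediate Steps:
v = -1 (v = 1*(-1) = -1)
f = 4 (f = 2² = 4)
(f + v)² = (4 - 1)² = 3² = 9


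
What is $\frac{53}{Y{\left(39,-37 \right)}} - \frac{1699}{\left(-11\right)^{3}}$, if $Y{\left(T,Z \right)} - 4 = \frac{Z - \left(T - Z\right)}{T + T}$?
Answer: $\frac{5840455}{264869} \approx 22.05$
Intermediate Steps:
$Y{\left(T,Z \right)} = 4 + \frac{- T + 2 Z}{2 T}$ ($Y{\left(T,Z \right)} = 4 + \frac{Z - \left(T - Z\right)}{T + T} = 4 + \frac{- T + 2 Z}{2 T}$)
$\frac{53}{Y{\left(39,-37 \right)}} - \frac{1699}{\left(-11\right)^{3}} = \frac{53}{\frac{7}{2} - \frac{37}{39}} - \frac{1699}{\left(-11\right)^{3}} = \frac{53}{\frac{7}{2} - \frac{37}{39}} - \frac{1699}{-1331} = \frac{53}{\frac{7}{2} - \frac{37}{39}} - - \frac{1699}{1331} = \frac{53}{\frac{199}{78}} + \frac{1699}{1331} = 53 \cdot \frac{78}{199} + \frac{1699}{1331} = \frac{4134}{199} + \frac{1699}{1331} = \frac{5840455}{264869}$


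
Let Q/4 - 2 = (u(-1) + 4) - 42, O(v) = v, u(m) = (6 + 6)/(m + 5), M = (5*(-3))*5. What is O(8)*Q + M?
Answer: -1131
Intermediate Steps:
M = -75 (M = -15*5 = -75)
u(m) = 12/(5 + m)
Q = -132 (Q = 8 + 4*((12/(5 - 1) + 4) - 42) = 8 + 4*((12/4 + 4) - 42) = 8 + 4*((12*(¼) + 4) - 42) = 8 + 4*((3 + 4) - 42) = 8 + 4*(7 - 42) = 8 + 4*(-35) = 8 - 140 = -132)
O(8)*Q + M = 8*(-132) - 75 = -1056 - 75 = -1131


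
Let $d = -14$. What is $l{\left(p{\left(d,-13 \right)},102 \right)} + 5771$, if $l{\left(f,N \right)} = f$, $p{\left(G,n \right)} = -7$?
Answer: $5764$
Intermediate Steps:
$l{\left(p{\left(d,-13 \right)},102 \right)} + 5771 = -7 + 5771 = 5764$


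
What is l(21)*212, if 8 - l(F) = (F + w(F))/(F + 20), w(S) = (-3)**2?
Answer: 63176/41 ≈ 1540.9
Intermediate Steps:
w(S) = 9
l(F) = 8 - (9 + F)/(20 + F) (l(F) = 8 - (F + 9)/(F + 20) = 8 - (9 + F)/(20 + F))
l(21)*212 = ((151 + 7*21)/(20 + 21))*212 = ((151 + 147)/41)*212 = ((1/41)*298)*212 = (298/41)*212 = 63176/41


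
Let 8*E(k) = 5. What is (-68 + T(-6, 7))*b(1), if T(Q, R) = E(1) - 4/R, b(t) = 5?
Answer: -19025/56 ≈ -339.73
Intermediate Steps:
E(k) = 5/8 (E(k) = (⅛)*5 = 5/8)
T(Q, R) = 5/8 - 4/R
(-68 + T(-6, 7))*b(1) = (-68 + (5/8 - 4/7))*5 = (-68 + 3/56)*5 = -3805/56*5 = -19025/56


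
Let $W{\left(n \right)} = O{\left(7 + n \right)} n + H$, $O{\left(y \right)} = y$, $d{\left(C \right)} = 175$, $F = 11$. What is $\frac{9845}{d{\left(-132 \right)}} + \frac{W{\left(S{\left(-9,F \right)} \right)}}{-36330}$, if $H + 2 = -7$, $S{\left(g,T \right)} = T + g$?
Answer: $\frac{681271}{12110} \approx 56.257$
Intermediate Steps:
$H = -9$ ($H = -2 - 7 = -9$)
$W{\left(n \right)} = -9 + n \left(7 + n\right)$ ($W{\left(n \right)} = \left(7 + n\right) n - 9 = n \left(7 + n\right) - 9 = -9 + n \left(7 + n\right)$)
$\frac{9845}{d{\left(-132 \right)}} + \frac{W{\left(S{\left(-9,F \right)} \right)}}{-36330} = \frac{9845}{175} + \frac{-9 + \left(11 - 9\right) \left(7 + \left(11 - 9\right)\right)}{-36330} = 9845 \cdot \frac{1}{175} + \left(-9 + 2 \left(7 + 2\right)\right) \left(- \frac{1}{36330}\right) = \frac{1969}{35} + \left(-9 + 2 \cdot 9\right) \left(- \frac{1}{36330}\right) = \frac{1969}{35} + \left(-9 + 18\right) \left(- \frac{1}{36330}\right) = \frac{1969}{35} + 9 \left(- \frac{1}{36330}\right) = \frac{1969}{35} - \frac{3}{12110} = \frac{681271}{12110}$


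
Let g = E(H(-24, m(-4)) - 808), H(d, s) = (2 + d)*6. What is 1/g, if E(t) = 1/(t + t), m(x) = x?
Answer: -1880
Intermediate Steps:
H(d, s) = 12 + 6*d
E(t) = 1/(2*t)
g = -1/1880 (g = 1/(2*((12 + 6*(-24)) - 808)) = 1/(2*((12 - 144) - 808)) = 1/(2*(-132 - 808)) = (½)/(-940) = (½)*(-1/940) = -1/1880 ≈ -0.00053191)
1/g = 1/(-1/1880) = -1880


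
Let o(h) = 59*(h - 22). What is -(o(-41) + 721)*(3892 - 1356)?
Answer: 7597856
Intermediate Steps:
o(h) = -1298 + 59*h (o(h) = 59*(-22 + h) = -1298 + 59*h)
-(o(-41) + 721)*(3892 - 1356) = -((-1298 + 59*(-41)) + 721)*(3892 - 1356) = -((-1298 - 2419) + 721)*2536 = -(-3717 + 721)*2536 = -(-2996)*2536 = -1*(-7597856) = 7597856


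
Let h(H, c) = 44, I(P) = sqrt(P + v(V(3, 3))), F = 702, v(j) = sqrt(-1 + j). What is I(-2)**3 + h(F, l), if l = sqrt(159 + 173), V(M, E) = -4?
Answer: 44 + (-2 + I*sqrt(5))**(3/2) ≈ 39.05 - 1.5811*I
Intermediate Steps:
l = 2*sqrt(83) (l = sqrt(332) = 2*sqrt(83) ≈ 18.221)
I(P) = sqrt(P + I*sqrt(5)) (I(P) = sqrt(P + sqrt(-1 - 4)) = sqrt(P + sqrt(-5)) = sqrt(P + I*sqrt(5)))
I(-2)**3 + h(F, l) = (sqrt(-2 + I*sqrt(5)))**3 + 44 = (-2 + I*sqrt(5))**(3/2) + 44 = 44 + (-2 + I*sqrt(5))**(3/2)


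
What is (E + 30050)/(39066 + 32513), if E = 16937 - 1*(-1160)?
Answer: 48147/71579 ≈ 0.67264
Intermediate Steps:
E = 18097 (E = 16937 + 1160 = 18097)
(E + 30050)/(39066 + 32513) = (18097 + 30050)/(39066 + 32513) = 48147/71579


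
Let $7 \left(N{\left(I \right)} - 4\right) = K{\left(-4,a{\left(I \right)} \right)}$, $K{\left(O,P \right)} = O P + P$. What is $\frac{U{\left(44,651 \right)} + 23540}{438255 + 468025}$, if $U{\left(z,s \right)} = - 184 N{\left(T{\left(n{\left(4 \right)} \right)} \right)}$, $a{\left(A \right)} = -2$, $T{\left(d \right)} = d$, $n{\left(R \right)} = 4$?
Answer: $\frac{39631}{1585990} \approx 0.024988$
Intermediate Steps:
$K{\left(O,P \right)} = P + O P$
$N{\left(I \right)} = \frac{34}{7}$ ($N{\left(I \right)} = 4 + \frac{\left(-2\right) \left(1 - 4\right)}{7} = 4 + \frac{\left(-2\right) \left(-3\right)}{7} = 4 + \frac{1}{7} \cdot 6 = 4 + \frac{6}{7} = \frac{34}{7}$)
$U{\left(z,s \right)} = - \frac{6256}{7}$ ($U{\left(z,s \right)} = \left(-184\right) \frac{34}{7} = - \frac{6256}{7}$)
$\frac{U{\left(44,651 \right)} + 23540}{438255 + 468025} = \frac{- \frac{6256}{7} + 23540}{438255 + 468025} = \frac{158524}{7 \cdot 906280} = \frac{158524}{7} \cdot \frac{1}{906280} = \frac{39631}{1585990}$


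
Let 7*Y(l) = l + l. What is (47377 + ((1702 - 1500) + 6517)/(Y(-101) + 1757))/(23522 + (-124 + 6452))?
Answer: 95527767/60182575 ≈ 1.5873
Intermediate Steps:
Y(l) = 2*l/7 (Y(l) = (l + l)/7 = (2*l)/7 = 2*l/7)
(47377 + ((1702 - 1500) + 6517)/(Y(-101) + 1757))/(23522 + (-124 + 6452)) = (47377 + ((1702 - 1500) + 6517)/((2/7)*(-101) + 1757))/(23522 + (-124 + 6452)) = (47377 + (202 + 6517)/(-202/7 + 1757))/(23522 + 6328) = (47377 + 6719/(12097/7))/29850 = (47377 + 6719*(7/12097))*(1/29850) = (47377 + 47033/12097)*(1/29850) = (573166602/12097)*(1/29850) = 95527767/60182575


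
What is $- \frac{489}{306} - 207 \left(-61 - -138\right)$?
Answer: $- \frac{1625941}{102} \approx -15941.0$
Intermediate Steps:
$- \frac{489}{306} - 207 \left(-61 - -138\right) = \left(-489\right) \frac{1}{306} - 207 \left(-61 + 138\right) = - \frac{163}{102} - 15939 = - \frac{1625941}{102}$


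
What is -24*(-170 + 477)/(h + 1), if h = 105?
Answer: -3684/53 ≈ -69.509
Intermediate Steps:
-24*(-170 + 477)/(h + 1) = -24*(-170 + 477)/(105 + 1) = -7368/106 = -24*307/106 = -3684/53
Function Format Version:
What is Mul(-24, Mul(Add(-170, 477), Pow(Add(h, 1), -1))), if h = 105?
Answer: Rational(-3684, 53) ≈ -69.509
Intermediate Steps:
Mul(-24, Mul(Add(-170, 477), Pow(Add(h, 1), -1))) = Mul(-24, Mul(Add(-170, 477), Pow(Add(105, 1), -1))) = Mul(-24, Mul(307, Pow(106, -1))) = Mul(-24, Mul(307, Rational(1, 106))) = Mul(-24, Rational(307, 106)) = Rational(-3684, 53)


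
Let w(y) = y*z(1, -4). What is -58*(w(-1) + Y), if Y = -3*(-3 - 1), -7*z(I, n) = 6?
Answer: -5220/7 ≈ -745.71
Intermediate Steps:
z(I, n) = -6/7 (z(I, n) = -1/7*6 = -6/7)
w(y) = -6*y/7 (w(y) = y*(-6/7) = -6*y/7)
Y = 12 (Y = -3*(-4) = 12)
-58*(w(-1) + Y) = -58*(-6/7*(-1) + 12) = -58*(6/7 + 12) = -58*90/7 = -5220/7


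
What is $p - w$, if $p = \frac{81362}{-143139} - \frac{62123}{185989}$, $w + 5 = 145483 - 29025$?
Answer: $- \frac{3100268335897478}{26622279471} \approx -1.1645 \cdot 10^{5}$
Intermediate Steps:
$w = 116453$ ($w = -5 + \left(145483 - 29025\right) = -5 + 116458 = 116453$)
$p = - \frac{24024661115}{26622279471}$ ($p = 81362 \left(- \frac{1}{143139}\right) - \frac{62123}{185989} = - \frac{81362}{143139} - \frac{62123}{185989} = - \frac{24024661115}{26622279471} \approx -0.90243$)
$p - w = - \frac{24024661115}{26622279471} - 116453 = - \frac{3100268335897478}{26622279471}$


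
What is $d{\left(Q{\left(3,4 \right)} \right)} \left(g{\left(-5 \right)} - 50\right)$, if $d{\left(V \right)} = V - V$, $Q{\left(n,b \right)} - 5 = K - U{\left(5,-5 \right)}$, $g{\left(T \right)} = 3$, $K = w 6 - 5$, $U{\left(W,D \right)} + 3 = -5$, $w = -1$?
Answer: $0$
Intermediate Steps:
$U{\left(W,D \right)} = -8$ ($U{\left(W,D \right)} = -3 - 5 = -8$)
$K = -11$ ($K = \left(-1\right) 6 - 5 = -6 - 5 = -11$)
$Q{\left(n,b \right)} = 2$ ($Q{\left(n,b \right)} = 5 - 3 = 2$)
$d{\left(V \right)} = 0$
$d{\left(Q{\left(3,4 \right)} \right)} \left(g{\left(-5 \right)} - 50\right) = 0 \left(3 - 50\right) = 0 \left(-47\right) = 0$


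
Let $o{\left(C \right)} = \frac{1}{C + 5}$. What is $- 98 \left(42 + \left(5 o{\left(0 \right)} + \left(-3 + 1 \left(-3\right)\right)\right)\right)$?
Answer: $-3626$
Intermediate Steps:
$o{\left(C \right)} = \frac{1}{5 + C}$
$- 98 \left(42 + \left(5 o{\left(0 \right)} + \left(-3 + 1 \left(-3\right)\right)\right)\right) = - 98 \left(42 + \left(\frac{5}{5 + 0} + \left(-3 + 1 \left(-3\right)\right)\right)\right) = - 98 \left(42 + \left(\frac{5}{5} - 6\right)\right) = - 98 \left(42 + \left(5 \cdot \frac{1}{5} - 6\right)\right) = - 98 \left(42 + \left(1 - 6\right)\right) = - 98 \left(42 - 5\right) = \left(-98\right) 37 = -3626$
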